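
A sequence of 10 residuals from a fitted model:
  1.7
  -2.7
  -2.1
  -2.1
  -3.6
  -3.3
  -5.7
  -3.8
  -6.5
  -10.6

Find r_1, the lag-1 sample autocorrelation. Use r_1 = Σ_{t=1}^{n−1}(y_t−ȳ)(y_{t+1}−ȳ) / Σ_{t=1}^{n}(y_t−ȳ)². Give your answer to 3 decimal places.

0.303

Mean ȳ = (1.7 − 2.7 − 2.1 − 2.1 − 3.6 − 3.3 − 5.7 − 3.8 − 6.5 − 10.6)/10 = -3.8700
Numerator Σ_{t=1}^{9}(y_t−ȳ)(y_{t+1}−ȳ) = 28.6971
Denominator Σ(y_t−ȳ)² = 94.6210
r_1 = 28.6971 / 94.6210 = 0.303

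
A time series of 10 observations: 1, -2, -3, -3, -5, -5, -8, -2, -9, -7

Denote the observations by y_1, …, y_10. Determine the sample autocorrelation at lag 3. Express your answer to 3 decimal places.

Mean ȳ = (1 − 2 − 3 − 3 − 5 − 5 − 8 − 2 − 9 − 7)/10 = -4.3000
Σ(y_t−ȳ)(y_{t+3}−ȳ) = (6.8900) + (-1.6100) + (-0.9100) + (-4.8100) + (-1.6100) + (3.2900) + (9.9900) = 11.2300
Denominator Σ(y_t−ȳ)² = 86.1000
r_3 = 11.2300 / 86.1000 = 0.130

0.130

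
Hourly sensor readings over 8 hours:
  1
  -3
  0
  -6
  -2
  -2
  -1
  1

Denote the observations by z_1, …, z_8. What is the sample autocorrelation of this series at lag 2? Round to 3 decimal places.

0.276

Mean z̄ = (1 − 3 + 0 − 6 − 2 − 2 − 1 + 1)/8 = -1.5000
Deviations from mean: 2.5000, -1.5000, 1.5000, -4.5000, -0.5000, -0.5000, 0.5000, 2.5000
Numerator Σ_{t=1}^{6}(z_t−z̄)(z_{t+2}−z̄) = 10.5000
Denominator Σ(z_t−z̄)² = 38.0000
r_2 = 10.5000 / 38.0000 = 0.276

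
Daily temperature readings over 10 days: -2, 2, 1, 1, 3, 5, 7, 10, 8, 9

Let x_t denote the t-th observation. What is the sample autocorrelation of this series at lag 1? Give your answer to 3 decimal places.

0.636

Mean x̄ = (-2 + 2 + 1 + 1 + 3 + 5 + 7 + 10 + 8 + 9)/10 = 4.4000
Numerator Σ_{t=1}^{9}(x_t−x̄)(x_{t+1}−x̄) = 91.8400
Denominator Σ(x_t−x̄)² = 144.4000
r_1 = 91.8400 / 144.4000 = 0.636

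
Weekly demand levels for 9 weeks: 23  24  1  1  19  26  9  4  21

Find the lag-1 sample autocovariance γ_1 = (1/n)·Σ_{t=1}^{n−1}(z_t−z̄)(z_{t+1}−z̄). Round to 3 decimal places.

Mean z̄ = (23 + 24 + 1 + 1 + 19 + 26 + 9 + 4 + 21)/9 = 14.2222
Σ_{t=1}^{8}(z_t−z̄)(z_{t+1}−z̄) = 47.0617
γ_1 = 47.0617 / 9 = 5.229

5.229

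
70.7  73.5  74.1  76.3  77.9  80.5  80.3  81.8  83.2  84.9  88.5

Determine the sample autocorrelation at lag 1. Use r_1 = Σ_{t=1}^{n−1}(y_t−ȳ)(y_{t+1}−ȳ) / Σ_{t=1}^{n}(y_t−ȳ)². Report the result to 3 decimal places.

Mean ȳ = (70.7 + 73.5 + 74.1 + 76.3 + 77.9 + 80.5 + 80.3 + 81.8 + 83.2 + 84.9 + 88.5)/11 = 79.2455
Numerator Σ_{t=1}^{10}(y_t−ȳ)(y_{t+1}−ȳ) = 184.9016
Denominator Σ(y_t−ȳ)² = 285.4673
r_1 = 184.9016 / 285.4673 = 0.648

0.648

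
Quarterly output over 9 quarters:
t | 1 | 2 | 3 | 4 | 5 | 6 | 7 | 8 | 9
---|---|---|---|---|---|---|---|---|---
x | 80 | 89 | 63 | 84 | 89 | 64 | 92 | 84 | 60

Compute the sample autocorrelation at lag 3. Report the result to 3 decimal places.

0.591

Mean x̄ = (80 + 89 + 63 + 84 + 89 + 64 + 92 + 84 + 60)/9 = 78.3333
Σ(x_t−x̄)(x_{t+3}−x̄) = (9.4444) + (113.7778) + (219.7778) + (77.4444) + (60.4444) + (262.7778) = 743.6667
Denominator Σ(x_t−x̄)² = 1258.0000
r_3 = 743.6667 / 1258.0000 = 0.591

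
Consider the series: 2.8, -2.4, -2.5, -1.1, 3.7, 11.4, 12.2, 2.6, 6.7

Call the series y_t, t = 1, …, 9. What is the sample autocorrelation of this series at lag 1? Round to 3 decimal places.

0.522

Mean ȳ = (2.8 − 2.4 − 2.5 − 1.1 + 3.7 + 11.4 + 12.2 + 2.6 + 6.7)/9 = 3.7111
Numerator Σ_{t=1}^{8}(y_t−ȳ)(y_{t+1}−ȳ) = 125.8921
Denominator Σ(y_t−ȳ)² = 241.2489
r_1 = 125.8921 / 241.2489 = 0.522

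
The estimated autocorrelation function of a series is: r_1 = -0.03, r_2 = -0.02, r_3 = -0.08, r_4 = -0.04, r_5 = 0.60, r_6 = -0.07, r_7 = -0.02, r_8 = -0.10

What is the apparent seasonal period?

The largest autocorrelation is r_5 = 0.60; the remaining lags stay at or below -0.02.
The dominant spike at lag 5 indicates a seasonal period of 5.

5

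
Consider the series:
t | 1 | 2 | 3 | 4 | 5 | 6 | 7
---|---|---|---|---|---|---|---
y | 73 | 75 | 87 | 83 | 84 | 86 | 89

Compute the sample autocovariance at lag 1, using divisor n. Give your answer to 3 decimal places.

Mean ȳ = (73 + 75 + 87 + 83 + 84 + 86 + 89)/7 = 82.4286
Deviations: -9.4286, -7.4286, 4.5714, 0.5714, 1.5714, 3.5714, 6.5714
Σ_{t=1}^{6}(y_t−ȳ)(y_{t+1}−ȳ) = 68.6735
γ_1 = 68.6735 / 7 = 9.810

9.810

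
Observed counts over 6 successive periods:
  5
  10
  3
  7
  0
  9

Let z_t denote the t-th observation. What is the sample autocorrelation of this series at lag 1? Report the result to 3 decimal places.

-0.623

Mean z̄ = (5 + 10 + 3 + 7 + 0 + 9)/6 = 5.6667
Deviations from mean: -0.6667, 4.3333, -2.6667, 1.3333, -5.6667, 3.3333
Σ(z_t−z̄)(z_{t+1}−z̄) = (-2.8889) + (-11.5556) + (-3.5556) + (-7.5556) + (-18.8889) = -44.4444
Denominator Σ(z_t−z̄)² = 71.3333
r_1 = -44.4444 / 71.3333 = -0.623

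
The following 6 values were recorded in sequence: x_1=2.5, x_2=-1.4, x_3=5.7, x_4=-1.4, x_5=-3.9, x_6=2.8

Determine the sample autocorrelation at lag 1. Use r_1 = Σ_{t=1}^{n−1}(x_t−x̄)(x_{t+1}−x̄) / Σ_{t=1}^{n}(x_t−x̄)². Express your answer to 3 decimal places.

Mean x̄ = (2.5 − 1.4 + 5.7 − 1.4 − 3.9 + 2.8)/6 = 0.7167
Σ(x_t−x̄)(x_{t+1}−x̄) = (-3.7747) + (-10.5481) + (-10.5481) + (9.7719) + (-9.6181) = -24.7169
Denominator Σ(x_t−x̄)² = 62.6283
r_1 = -24.7169 / 62.6283 = -0.395

-0.395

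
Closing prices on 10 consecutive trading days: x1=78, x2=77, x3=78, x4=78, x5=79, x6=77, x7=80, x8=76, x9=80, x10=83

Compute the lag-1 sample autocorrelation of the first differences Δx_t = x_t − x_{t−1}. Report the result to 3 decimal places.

First differences Δx: -1, 1, 0, 1, -2, 3, -4, 4, 3
Mean of differences = 0.5556
Numerator Σ(Δx_t−Δx̄)(Δx_{t+1}−Δx̄) = -26.9753
Denominator Σ(Δx_t−Δx̄)² = 54.2222
r_1(Δx) = -26.9753 / 54.2222 = -0.497

-0.497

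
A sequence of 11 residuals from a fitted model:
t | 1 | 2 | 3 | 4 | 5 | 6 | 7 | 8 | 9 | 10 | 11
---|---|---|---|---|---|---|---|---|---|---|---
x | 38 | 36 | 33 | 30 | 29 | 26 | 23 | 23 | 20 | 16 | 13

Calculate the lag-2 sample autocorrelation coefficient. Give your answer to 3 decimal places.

Mean x̄ = (38 + 36 + 33 + 30 + 29 + 26 + 23 + 23 + 20 + 16 + 13)/11 = 26.0909
Numerator Σ_{t=1}^{9}(x_t−x̄)(x_{t+2}−x̄) = 261.8017
Denominator Σ(x_t−x̄)² = 640.9091
r_2 = 261.8017 / 640.9091 = 0.408

0.408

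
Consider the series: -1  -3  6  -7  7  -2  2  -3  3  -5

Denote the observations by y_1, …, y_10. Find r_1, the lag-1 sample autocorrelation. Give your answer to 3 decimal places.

Mean ȳ = (-1 − 3 + 6 − 7 + 7 − 2 + 2 − 3 + 3 − 5)/10 = -0.3000
Numerator Σ_{t=1}^{9}(y_t−ȳ)(y_{t+1}−ȳ) = -153.1900
Denominator Σ(y_t−ȳ)² = 194.1000
r_1 = -153.1900 / 194.1000 = -0.789

-0.789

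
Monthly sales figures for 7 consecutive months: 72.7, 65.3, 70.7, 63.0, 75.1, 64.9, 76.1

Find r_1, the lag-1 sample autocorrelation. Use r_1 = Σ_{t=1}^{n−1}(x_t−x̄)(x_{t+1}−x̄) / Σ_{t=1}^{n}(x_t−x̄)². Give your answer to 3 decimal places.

-0.700

Mean x̄ = (72.7 + 65.3 + 70.7 + 63.0 + 75.1 + 64.9 + 76.1)/7 = 69.6857
Deviations from mean: 3.0143, -4.3857, 1.0143, -6.6857, 5.4143, -4.7857, 6.4143
Σ(x_t−x̄)(x_{t+1}−x̄) = (-13.2198) + (-4.4484) + (-6.7812) + (-36.1984) + (-25.9112) + (-30.6969) = -117.2559
Denominator Σ(x_t−x̄)² = 167.4086
r_1 = -117.2559 / 167.4086 = -0.700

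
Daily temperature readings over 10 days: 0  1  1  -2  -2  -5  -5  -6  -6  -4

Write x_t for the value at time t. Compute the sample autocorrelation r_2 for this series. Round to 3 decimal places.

0.447

Mean x̄ = (0 + 1 + 1 − 2 − 2 − 5 − 5 − 6 − 6 − 4)/10 = -2.8000
Numerator Σ_{t=1}^{8}(x_t−x̄)(x_{t+2}−x̄) = 31.1200
Denominator Σ(x_t−x̄)² = 69.6000
r_2 = 31.1200 / 69.6000 = 0.447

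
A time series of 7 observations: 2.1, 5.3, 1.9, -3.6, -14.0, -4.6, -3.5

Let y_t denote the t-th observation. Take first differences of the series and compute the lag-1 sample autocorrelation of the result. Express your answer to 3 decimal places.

First differences Δy: 3.2, -3.4, -5.5, -10.4, 9.4, 1.1
Mean of differences = -0.9333
Numerator Σ(Δy_t−Δȳ)(Δy_{t+1}−Δȳ) = -32.5111
Denominator Σ(Δy_t−Δȳ)² = 244.5533
r_1(Δy) = -32.5111 / 244.5533 = -0.133

-0.133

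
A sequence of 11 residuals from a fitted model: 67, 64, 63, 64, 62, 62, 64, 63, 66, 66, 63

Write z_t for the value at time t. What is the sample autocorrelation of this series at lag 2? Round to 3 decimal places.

-0.107

Mean z̄ = (67 + 64 + 63 + 64 + 62 + 62 + 64 + 63 + 66 + 66 + 63)/11 = 64.0000
Numerator Σ_{t=1}^{9}(z_t−z̄)(z_{t+2}−z̄) = -3.0000
Denominator Σ(z_t−z̄)² = 28.0000
r_2 = -3.0000 / 28.0000 = -0.107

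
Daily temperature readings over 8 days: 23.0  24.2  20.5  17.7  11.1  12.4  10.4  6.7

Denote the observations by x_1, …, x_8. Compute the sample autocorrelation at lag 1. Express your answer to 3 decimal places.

Mean x̄ = (23.0 + 24.2 + 20.5 + 17.7 + 11.1 + 12.4 + 10.4 + 6.7)/8 = 15.7500
Deviations from mean: 7.2500, 8.4500, 4.7500, 1.9500, -4.6500, -3.3500, -5.3500, -9.0500
Numerator Σ_{t=1}^{7}(x_t−x̄)(x_{t+1}−x̄) = 183.5125
Denominator Σ(x_t−x̄)² = 293.7000
r_1 = 183.5125 / 293.7000 = 0.625

0.625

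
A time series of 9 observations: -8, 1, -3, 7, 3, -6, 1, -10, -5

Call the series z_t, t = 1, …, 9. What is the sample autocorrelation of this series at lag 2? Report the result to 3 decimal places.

Mean z̄ = (-8 + 1 − 3 + 7 + 3 − 6 + 1 − 10 − 5)/9 = -2.2222
Numerator Σ_{t=1}^{7}(z_t−z̄)(z_{t+2}−z̄) = 32.5679
Denominator Σ(z_t−z̄)² = 249.5556
r_2 = 32.5679 / 249.5556 = 0.131

0.131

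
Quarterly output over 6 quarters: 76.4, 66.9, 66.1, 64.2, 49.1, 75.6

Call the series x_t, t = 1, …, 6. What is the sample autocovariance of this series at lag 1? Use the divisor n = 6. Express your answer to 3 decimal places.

Mean x̄ = (76.4 + 66.9 + 66.1 + 64.2 + 49.1 + 75.6)/6 = 66.3833
Deviations: 10.0167, 0.5167, -0.2833, -2.1833, -17.2833, 9.2167
Σ_{t=1}^{5}(x_t−x̄)(x_{t+1}−x̄) = -115.9119
γ_1 = -115.9119 / 6 = -19.319

-19.319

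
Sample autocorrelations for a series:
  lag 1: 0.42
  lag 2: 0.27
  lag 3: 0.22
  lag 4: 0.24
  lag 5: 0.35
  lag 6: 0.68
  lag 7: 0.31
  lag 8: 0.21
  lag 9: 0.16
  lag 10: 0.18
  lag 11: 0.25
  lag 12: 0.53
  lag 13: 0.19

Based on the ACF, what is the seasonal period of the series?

6

The largest autocorrelation is r_6 = 0.68, with a weaker echo at lag 12 (0.53); the remaining lags stay at or below 0.42. The elevated value at lag 1 (0.42), dropping to 0.27 at lag 2, reflects decaying short-term dependence rather than seasonality.
The dominant spike at lag 6 indicates a seasonal period of 6.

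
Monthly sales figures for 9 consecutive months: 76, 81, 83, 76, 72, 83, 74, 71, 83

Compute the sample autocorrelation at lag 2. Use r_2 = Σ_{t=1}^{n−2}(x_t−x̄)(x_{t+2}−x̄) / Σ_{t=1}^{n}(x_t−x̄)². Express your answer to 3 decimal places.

Mean x̄ = (76 + 81 + 83 + 76 + 72 + 83 + 74 + 71 + 83)/9 = 77.6667
Σ(x_t−x̄)(x_{t+2}−x̄) = (-8.8889) + (-5.5556) + (-30.2222) + (-8.8889) + (20.7778) + (-35.5556) + (-19.5556) = -87.8889
Denominator Σ(x_t−x̄)² = 192.0000
r_2 = -87.8889 / 192.0000 = -0.458

-0.458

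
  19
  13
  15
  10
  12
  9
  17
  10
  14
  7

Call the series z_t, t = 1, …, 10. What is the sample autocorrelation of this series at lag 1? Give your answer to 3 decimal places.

Mean z̄ = (19 + 13 + 15 + 10 + 12 + 9 + 17 + 10 + 14 + 7)/10 = 12.6000
Numerator Σ_{t=1}^{9}(z_t−z̄)(z_{t+1}−z̄) = -37.7600
Denominator Σ(z_t−z̄)² = 126.4000
r_1 = -37.7600 / 126.4000 = -0.299

-0.299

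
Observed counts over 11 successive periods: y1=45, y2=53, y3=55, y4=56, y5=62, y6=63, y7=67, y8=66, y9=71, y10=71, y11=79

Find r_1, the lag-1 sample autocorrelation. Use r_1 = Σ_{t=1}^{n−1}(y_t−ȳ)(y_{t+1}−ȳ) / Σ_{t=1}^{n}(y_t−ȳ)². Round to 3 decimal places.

0.582

Mean ȳ = (45 + 53 + 55 + 56 + 62 + 63 + 67 + 66 + 71 + 71 + 79)/11 = 62.5455
Numerator Σ_{t=1}^{10}(y_t−ȳ)(y_{t+1}−ȳ) = 549.4298
Denominator Σ(y_t−ȳ)² = 944.7273
r_1 = 549.4298 / 944.7273 = 0.582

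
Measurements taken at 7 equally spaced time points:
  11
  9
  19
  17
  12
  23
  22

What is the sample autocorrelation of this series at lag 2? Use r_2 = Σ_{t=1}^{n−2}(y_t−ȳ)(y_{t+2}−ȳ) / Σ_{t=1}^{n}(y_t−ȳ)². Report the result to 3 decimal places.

-0.276

Mean ȳ = (11 + 9 + 19 + 17 + 12 + 23 + 22)/7 = 16.1429
Deviations from mean: -5.1429, -7.1429, 2.8571, 0.8571, -4.1429, 6.8571, 5.8571
Σ(y_t−ȳ)(y_{t+2}−ȳ) = (-14.6939) + (-6.1224) + (-11.8367) + (5.8776) + (-24.2653) = -51.0408
Denominator Σ(y_t−ȳ)² = 184.8571
r_2 = -51.0408 / 184.8571 = -0.276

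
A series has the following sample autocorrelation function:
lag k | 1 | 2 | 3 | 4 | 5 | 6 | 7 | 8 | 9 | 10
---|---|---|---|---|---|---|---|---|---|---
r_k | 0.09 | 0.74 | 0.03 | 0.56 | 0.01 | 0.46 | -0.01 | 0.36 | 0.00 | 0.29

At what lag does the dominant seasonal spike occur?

The largest autocorrelation is r_2 = 0.74, with weaker echoes at lags 4 (0.56), 6 (0.46), 8 (0.36) and 10 (0.29); the remaining lags stay at or below 0.09.
The dominant spike at lag 2 indicates a seasonal period of 2.

2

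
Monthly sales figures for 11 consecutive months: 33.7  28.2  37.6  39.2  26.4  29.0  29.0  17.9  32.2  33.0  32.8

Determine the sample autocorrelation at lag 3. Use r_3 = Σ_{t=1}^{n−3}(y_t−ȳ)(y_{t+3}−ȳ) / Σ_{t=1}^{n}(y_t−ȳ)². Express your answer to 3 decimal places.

0.099

Mean ȳ = (33.7 + 28.2 + 37.6 + 39.2 + 26.4 + 29.0 + 29.0 + 17.9 + 32.2 + 33.0 + 32.8)/11 = 30.8182
Numerator Σ_{t=1}^{8}(y_t−ȳ)(y_{t+3}−ȳ) = 33.1463
Denominator Σ(y_t−ȳ)² = 335.0164
r_3 = 33.1463 / 335.0164 = 0.099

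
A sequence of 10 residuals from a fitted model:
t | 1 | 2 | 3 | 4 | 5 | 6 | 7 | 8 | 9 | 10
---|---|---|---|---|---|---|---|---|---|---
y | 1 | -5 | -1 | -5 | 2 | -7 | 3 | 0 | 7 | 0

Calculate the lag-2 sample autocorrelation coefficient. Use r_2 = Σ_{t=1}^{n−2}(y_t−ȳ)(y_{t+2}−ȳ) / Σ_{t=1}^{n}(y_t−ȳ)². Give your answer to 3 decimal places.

Mean ȳ = (1 − 5 − 1 − 5 + 2 − 7 + 3 + 0 + 7 + 0)/10 = -0.5000
Numerator Σ_{t=1}^{8}(y_t−ȳ)(y_{t+2}−ȳ) = 79.5000
Denominator Σ(y_t−ȳ)² = 160.5000
r_2 = 79.5000 / 160.5000 = 0.495

0.495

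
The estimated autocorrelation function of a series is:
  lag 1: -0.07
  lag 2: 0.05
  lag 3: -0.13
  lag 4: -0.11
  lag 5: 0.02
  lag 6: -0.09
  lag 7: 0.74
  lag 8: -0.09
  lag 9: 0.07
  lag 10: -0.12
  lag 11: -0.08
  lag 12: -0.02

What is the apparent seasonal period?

The largest autocorrelation is r_7 = 0.74; the remaining lags stay at or below 0.07.
The dominant spike at lag 7 indicates a seasonal period of 7.

7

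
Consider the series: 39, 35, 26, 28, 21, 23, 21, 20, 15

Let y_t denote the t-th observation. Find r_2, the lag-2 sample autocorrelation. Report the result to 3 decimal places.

Mean ȳ = (39 + 35 + 26 + 28 + 21 + 23 + 21 + 20 + 15)/9 = 25.3333
Σ(y_t−ȳ)(y_{t+2}−ȳ) = (9.1111) + (25.7778) + (-2.8889) + (-6.2222) + (18.7778) + (12.4444) + (44.7778) = 101.7778
Denominator Σ(y_t−ȳ)² = 466.0000
r_2 = 101.7778 / 466.0000 = 0.218

0.218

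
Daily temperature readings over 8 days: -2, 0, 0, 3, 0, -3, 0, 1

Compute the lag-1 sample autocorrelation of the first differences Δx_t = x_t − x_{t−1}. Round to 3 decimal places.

-0.156

First differences Δx: 2, 0, 3, -3, -3, 3, 1
Mean of differences = 0.4286
Numerator Σ(Δx_t−Δx̄)(Δx_{t+1}−Δx̄) = -6.1837
Denominator Σ(Δx_t−Δx̄)² = 39.7143
r_1(Δx) = -6.1837 / 39.7143 = -0.156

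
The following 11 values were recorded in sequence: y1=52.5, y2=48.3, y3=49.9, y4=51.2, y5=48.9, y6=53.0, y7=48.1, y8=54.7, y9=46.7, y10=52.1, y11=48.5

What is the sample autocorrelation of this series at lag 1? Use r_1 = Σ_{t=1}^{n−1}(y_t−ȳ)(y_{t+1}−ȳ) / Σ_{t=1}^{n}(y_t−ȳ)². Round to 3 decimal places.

Mean ȳ = (52.5 + 48.3 + 49.9 + 51.2 + 48.9 + 53.0 + 48.1 + 54.7 + 46.7 + 52.1 + 48.5)/11 = 50.3545
Numerator Σ_{t=1}^{10}(y_t−ȳ)(y_{t+1}−ȳ) = -50.1939
Denominator Σ(y_t−ȳ)² = 62.6673
r_1 = -50.1939 / 62.6673 = -0.801

-0.801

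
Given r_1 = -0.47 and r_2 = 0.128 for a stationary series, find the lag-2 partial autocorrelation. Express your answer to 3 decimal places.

φ_{22} = (r_2 − r_1²) / (1 − r_1²)
r_1² = (-0.47)² = 0.2209
Numerator = 0.128 − 0.2209 = -0.0929; denominator = 1 − 0.2209 = 0.7791
φ_{22} = -0.0929 / 0.7791 = -0.119

-0.119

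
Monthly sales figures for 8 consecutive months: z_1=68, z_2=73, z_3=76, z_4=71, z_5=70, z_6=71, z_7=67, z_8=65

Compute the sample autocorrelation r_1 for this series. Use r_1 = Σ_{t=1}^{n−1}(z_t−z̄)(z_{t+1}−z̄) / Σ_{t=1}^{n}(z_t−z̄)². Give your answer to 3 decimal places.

0.341

Mean z̄ = (68 + 73 + 76 + 71 + 70 + 71 + 67 + 65)/8 = 70.1250
Deviations from mean: -2.1250, 2.8750, 5.8750, 0.8750, -0.1250, 0.8750, -3.1250, -5.1250
Σ(z_t−z̄)(z_{t+1}−z̄) = (-6.1094) + (16.8906) + (5.1406) + (-0.1094) + (-0.1094) + (-2.7344) + (16.0156) = 28.9844
Denominator Σ(z_t−z̄)² = 84.8750
r_1 = 28.9844 / 84.8750 = 0.341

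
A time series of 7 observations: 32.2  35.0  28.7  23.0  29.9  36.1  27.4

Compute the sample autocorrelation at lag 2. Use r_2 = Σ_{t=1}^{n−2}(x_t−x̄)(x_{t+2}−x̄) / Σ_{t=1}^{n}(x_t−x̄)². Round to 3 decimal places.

-0.627

Mean x̄ = (32.2 + 35.0 + 28.7 + 23.0 + 29.9 + 36.1 + 27.4)/7 = 30.3286
Deviations from mean: 1.8714, 4.6714, -1.6286, -7.3286, -0.4286, 5.7714, -2.9286
Numerator Σ_{t=1}^{5}(x_t−x̄)(x_{t+2}−x̄) = -77.6259
Denominator Σ(x_t−x̄)² = 123.7543
r_2 = -77.6259 / 123.7543 = -0.627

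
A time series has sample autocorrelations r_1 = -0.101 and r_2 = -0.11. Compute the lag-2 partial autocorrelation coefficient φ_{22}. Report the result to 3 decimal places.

φ_{22} = (r_2 − r_1²) / (1 − r_1²)
r_1² = (-0.101)² = 0.010201
Numerator = -0.11 − 0.0102 = -0.1202; denominator = 1 − 0.0102 = 0.9898
φ_{22} = -0.1202 / 0.9898 = -0.121

-0.121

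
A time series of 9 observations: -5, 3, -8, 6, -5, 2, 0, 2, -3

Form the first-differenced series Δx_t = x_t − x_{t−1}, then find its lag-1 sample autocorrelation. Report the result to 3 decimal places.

-0.858

First differences Δx: 8, -11, 14, -11, 7, -2, 2, -5
Mean of differences = 0.2500
Numerator Σ(Δx_t−Δx̄)(Δx_{t+1}−Δx̄) = -500.8125
Denominator Σ(Δx_t−Δx̄)² = 583.5000
r_1(Δx) = -500.8125 / 583.5000 = -0.858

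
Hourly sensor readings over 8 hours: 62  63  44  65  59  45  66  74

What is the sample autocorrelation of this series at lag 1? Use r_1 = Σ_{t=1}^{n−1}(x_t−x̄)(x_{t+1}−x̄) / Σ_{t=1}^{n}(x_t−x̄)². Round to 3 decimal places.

Mean x̄ = (62 + 63 + 44 + 65 + 59 + 45 + 66 + 74)/8 = 59.7500
Deviations from mean: 2.2500, 3.2500, -15.7500, 5.2500, -0.7500, -14.7500, 6.2500, 14.2500
Σ(x_t−x̄)(x_{t+1}−x̄) = (7.3125) + (-51.1875) + (-82.6875) + (-3.9375) + (11.0625) + (-92.1875) + (89.0625) = -122.5625
Denominator Σ(x_t−x̄)² = 751.5000
r_1 = -122.5625 / 751.5000 = -0.163

-0.163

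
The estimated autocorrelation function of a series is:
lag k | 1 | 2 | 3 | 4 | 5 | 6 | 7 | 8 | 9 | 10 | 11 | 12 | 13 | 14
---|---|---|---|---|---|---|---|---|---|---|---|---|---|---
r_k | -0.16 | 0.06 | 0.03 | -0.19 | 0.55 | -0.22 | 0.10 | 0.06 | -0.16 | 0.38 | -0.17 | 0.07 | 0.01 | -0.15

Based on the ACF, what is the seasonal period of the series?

The largest autocorrelation is r_5 = 0.55, with a weaker echo at lag 10 (0.38); the remaining lags stay at or below 0.10.
The dominant spike at lag 5 indicates a seasonal period of 5.

5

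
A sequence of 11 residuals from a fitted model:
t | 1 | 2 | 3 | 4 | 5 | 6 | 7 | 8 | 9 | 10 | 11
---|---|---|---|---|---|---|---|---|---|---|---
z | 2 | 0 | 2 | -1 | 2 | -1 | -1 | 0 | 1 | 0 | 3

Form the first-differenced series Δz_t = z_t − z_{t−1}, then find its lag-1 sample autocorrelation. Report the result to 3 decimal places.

First differences Δz: -2, 2, -3, 3, -3, 0, 1, 1, -1, 3
Mean of differences = 0.1000
Numerator Σ(Δz_t−Δz̄)(Δz_{t+1}−Δz̄) = -31.0100
Denominator Σ(Δz_t−Δz̄)² = 46.9000
r_1(Δz) = -31.0100 / 46.9000 = -0.661

-0.661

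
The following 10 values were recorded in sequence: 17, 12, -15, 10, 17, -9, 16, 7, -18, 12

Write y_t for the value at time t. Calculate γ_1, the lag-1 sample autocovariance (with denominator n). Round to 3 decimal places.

-60.501

Mean ȳ = (17 + 12 − 15 + 10 + 17 − 9 + 16 + 7 − 18 + 12)/10 = 4.9000
Σ_{t=1}^{9}(y_t−ȳ)(y_{t+1}−ȳ) = -605.0100
γ_1 = -605.0100 / 10 = -60.501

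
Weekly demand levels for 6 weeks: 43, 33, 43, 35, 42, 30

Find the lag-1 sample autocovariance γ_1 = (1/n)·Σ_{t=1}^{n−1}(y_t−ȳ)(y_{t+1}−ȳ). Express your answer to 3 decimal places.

-18.130

Mean ȳ = (43 + 33 + 43 + 35 + 42 + 30)/6 = 37.6667
Deviations: 5.3333, -4.6667, 5.3333, -2.6667, 4.3333, -7.6667
Σ_{t=1}^{5}(y_t−ȳ)(y_{t+1}−ȳ) = -108.7778
γ_1 = -108.7778 / 6 = -18.130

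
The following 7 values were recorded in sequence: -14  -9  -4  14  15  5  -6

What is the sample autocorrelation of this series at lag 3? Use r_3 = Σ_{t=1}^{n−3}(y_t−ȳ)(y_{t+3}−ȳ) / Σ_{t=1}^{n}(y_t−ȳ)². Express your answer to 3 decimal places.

-0.564

Mean ȳ = (-14 − 9 − 4 + 14 + 15 + 5 − 6)/7 = 0.1429
Deviations from mean: -14.1429, -9.1429, -4.1429, 13.8571, 14.8571, 4.8571, -6.1429
Numerator Σ_{t=1}^{4}(y_t−ȳ)(y_{t+3}−ȳ) = -437.0612
Denominator Σ(y_t−ȳ)² = 774.8571
r_3 = -437.0612 / 774.8571 = -0.564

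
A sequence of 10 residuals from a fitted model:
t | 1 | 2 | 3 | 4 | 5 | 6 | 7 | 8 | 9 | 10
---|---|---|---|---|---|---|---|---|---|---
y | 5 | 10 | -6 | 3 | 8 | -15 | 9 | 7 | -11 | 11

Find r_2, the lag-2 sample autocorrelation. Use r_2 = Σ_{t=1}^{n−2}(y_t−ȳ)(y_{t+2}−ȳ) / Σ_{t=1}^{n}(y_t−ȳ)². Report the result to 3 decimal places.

Mean ȳ = (5 + 10 − 6 + 3 + 8 − 15 + 9 + 7 − 11 + 11)/10 = 2.1000
Numerator Σ_{t=1}^{8}(y_t−ȳ)(y_{t+2}−ȳ) = -169.4200
Denominator Σ(y_t−ȳ)² = 786.9000
r_2 = -169.4200 / 786.9000 = -0.215

-0.215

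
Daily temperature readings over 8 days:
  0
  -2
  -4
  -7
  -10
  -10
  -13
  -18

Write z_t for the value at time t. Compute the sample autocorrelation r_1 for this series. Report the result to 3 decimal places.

0.552

Mean z̄ = (0 − 2 − 4 − 7 − 10 − 10 − 13 − 18)/8 = -8.0000
Deviations from mean: 8.0000, 6.0000, 4.0000, 1.0000, -2.0000, -2.0000, -5.0000, -10.0000
Σ(z_t−z̄)(z_{t+1}−z̄) = (48.0000) + (24.0000) + (4.0000) + (-2.0000) + (4.0000) + (10.0000) + (50.0000) = 138.0000
Denominator Σ(z_t−z̄)² = 250.0000
r_1 = 138.0000 / 250.0000 = 0.552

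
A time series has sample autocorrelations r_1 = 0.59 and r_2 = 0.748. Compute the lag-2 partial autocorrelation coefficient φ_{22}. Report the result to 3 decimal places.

0.613

φ_{22} = (r_2 − r_1²) / (1 − r_1²)
r_1² = (0.59)² = 0.3481
Numerator = 0.748 − 0.3481 = 0.3999; denominator = 1 − 0.3481 = 0.6519
φ_{22} = 0.3999 / 0.6519 = 0.613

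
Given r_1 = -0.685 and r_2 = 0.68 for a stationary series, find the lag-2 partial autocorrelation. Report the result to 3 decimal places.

φ_{22} = (r_2 − r_1²) / (1 − r_1²)
r_1² = (-0.685)² = 0.469225
Numerator = 0.68 − 0.4692 = 0.2108; denominator = 1 − 0.4692 = 0.5308
φ_{22} = 0.2108 / 0.5308 = 0.397

0.397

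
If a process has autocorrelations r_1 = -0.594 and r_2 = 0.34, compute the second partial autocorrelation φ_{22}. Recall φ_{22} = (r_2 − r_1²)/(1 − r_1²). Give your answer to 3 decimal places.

-0.020

φ_{22} = (r_2 − r_1²) / (1 − r_1²)
r_1² = (-0.594)² = 0.352836
Numerator = 0.34 − 0.3528 = -0.0128; denominator = 1 − 0.3528 = 0.6472
φ_{22} = -0.0128 / 0.6472 = -0.020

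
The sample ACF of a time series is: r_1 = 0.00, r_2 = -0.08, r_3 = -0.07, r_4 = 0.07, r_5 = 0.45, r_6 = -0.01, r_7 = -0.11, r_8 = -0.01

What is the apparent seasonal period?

5

The largest autocorrelation is r_5 = 0.45; the remaining lags stay at or below 0.07.
The dominant spike at lag 5 indicates a seasonal period of 5.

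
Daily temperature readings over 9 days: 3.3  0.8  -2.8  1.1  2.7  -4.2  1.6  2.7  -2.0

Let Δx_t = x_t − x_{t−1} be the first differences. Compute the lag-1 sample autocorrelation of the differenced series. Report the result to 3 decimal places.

-0.347

First differences Δx: -2.5, -3.6, 3.9, 1.6, -6.9, 5.8, 1.1, -4.7
Mean of differences = -0.6625
Numerator Σ(Δx_t−Δx̄)(Δx_{t+1}−Δx̄) = -47.8302
Denominator Σ(Δx_t−Δx̄)² = 138.0188
r_1(Δx) = -47.8302 / 138.0188 = -0.347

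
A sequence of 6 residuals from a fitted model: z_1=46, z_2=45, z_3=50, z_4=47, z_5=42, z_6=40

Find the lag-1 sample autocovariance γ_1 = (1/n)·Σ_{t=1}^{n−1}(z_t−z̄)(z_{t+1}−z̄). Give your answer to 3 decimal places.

3.167

Mean z̄ = (46 + 45 + 50 + 47 + 42 + 40)/6 = 45.0000
Σ_{t=1}^{5}(z_t−z̄)(z_{t+1}−z̄) = 19.0000
γ_1 = 19.0000 / 6 = 3.167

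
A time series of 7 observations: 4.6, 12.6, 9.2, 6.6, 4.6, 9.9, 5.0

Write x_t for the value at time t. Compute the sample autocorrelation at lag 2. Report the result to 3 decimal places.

-0.160

Mean x̄ = (4.6 + 12.6 + 9.2 + 6.6 + 4.6 + 9.9 + 5.0)/7 = 7.5000
Deviations from mean: -2.9000, 5.1000, 1.7000, -0.9000, -2.9000, 2.4000, -2.5000
Numerator Σ_{t=1}^{5}(x_t−x̄)(x_{t+2}−x̄) = -9.3600
Denominator Σ(x_t−x̄)² = 58.5400
r_2 = -9.3600 / 58.5400 = -0.160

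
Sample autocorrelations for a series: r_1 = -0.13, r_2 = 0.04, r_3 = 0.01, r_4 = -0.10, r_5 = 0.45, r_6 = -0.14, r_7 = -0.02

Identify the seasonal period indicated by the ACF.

The largest autocorrelation is r_5 = 0.45; the remaining lags stay at or below 0.04.
The dominant spike at lag 5 indicates a seasonal period of 5.

5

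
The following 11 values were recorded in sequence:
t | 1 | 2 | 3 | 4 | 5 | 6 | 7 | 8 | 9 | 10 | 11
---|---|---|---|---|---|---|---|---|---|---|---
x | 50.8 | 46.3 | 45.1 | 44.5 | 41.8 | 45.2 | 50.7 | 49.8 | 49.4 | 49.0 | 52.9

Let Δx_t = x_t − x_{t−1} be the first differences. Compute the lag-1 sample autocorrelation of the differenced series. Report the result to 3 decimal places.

First differences Δx: -4.5, -1.2, -0.6, -2.7, 3.4, 5.5, -0.9, -0.4, -0.4, 3.9
Mean of differences = 0.2100
Numerator Σ(Δx_t−Δx̄)(Δx_{t+1}−Δx̄) = 10.6589
Denominator Σ(Δx_t−Δx̄)² = 87.0490
r_1(Δx) = 10.6589 / 87.0490 = 0.122

0.122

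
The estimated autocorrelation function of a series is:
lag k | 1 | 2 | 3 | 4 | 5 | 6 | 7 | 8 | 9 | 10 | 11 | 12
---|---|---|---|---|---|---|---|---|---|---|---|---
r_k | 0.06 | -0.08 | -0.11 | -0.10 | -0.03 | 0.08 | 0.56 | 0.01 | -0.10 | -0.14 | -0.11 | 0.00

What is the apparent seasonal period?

The largest autocorrelation is r_7 = 0.56; the remaining lags stay at or below 0.08.
The dominant spike at lag 7 indicates a seasonal period of 7.

7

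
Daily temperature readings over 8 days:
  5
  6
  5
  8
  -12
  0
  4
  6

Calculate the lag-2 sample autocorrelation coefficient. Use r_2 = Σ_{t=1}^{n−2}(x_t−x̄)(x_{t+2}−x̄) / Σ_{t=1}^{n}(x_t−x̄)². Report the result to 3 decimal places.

-0.185

Mean x̄ = (5 + 6 + 5 + 8 − 12 + 0 + 4 + 6)/8 = 2.7500
Deviations from mean: 2.2500, 3.2500, 2.2500, 5.2500, -14.7500, -2.7500, 1.2500, 3.2500
Σ(x_t−x̄)(x_{t+2}−x̄) = (5.0625) + (17.0625) + (-33.1875) + (-14.4375) + (-18.4375) + (-8.9375) = -52.8750
Denominator Σ(x_t−x̄)² = 285.5000
r_2 = -52.8750 / 285.5000 = -0.185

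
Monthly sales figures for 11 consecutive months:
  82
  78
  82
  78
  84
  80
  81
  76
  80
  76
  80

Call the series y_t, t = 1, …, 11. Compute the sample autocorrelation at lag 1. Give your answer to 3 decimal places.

-0.396

Mean ȳ = (82 + 78 + 82 + 78 + 84 + 80 + 81 + 76 + 80 + 76 + 80)/11 = 79.7273
Numerator Σ_{t=1}^{10}(y_t−ȳ)(y_{t+1}−ȳ) = -25.4380
Denominator Σ(y_t−ȳ)² = 64.1818
r_1 = -25.4380 / 64.1818 = -0.396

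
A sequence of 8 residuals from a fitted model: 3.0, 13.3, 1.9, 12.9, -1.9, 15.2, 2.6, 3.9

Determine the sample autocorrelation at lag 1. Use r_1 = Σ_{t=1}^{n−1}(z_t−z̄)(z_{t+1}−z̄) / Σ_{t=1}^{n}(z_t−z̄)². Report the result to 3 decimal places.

Mean z̄ = (3.0 + 13.3 + 1.9 + 12.9 − 1.9 + 15.2 + 2.6 + 3.9)/8 = 6.3625
Deviations from mean: -3.3625, 6.9375, -4.4625, 6.5375, -8.2625, 8.8375, -3.7625, -2.4625
Σ(z_t−z̄)(z_{t+1}−z̄) = (-23.3273) + (-30.9586) + (-29.1736) + (-54.0161) + (-73.0198) + (-33.2511) + (9.2652) = -234.4814
Denominator Σ(z_t−z̄)² = 288.6788
r_1 = -234.4814 / 288.6788 = -0.812

-0.812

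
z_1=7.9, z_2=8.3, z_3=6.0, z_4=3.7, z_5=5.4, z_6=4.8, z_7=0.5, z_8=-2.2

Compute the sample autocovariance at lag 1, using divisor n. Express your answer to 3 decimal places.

5.359

Mean z̄ = (7.9 + 8.3 + 6.0 + 3.7 + 5.4 + 4.8 + 0.5 − 2.2)/8 = 4.3000
Σ_{t=1}^{7}(z_t−z̄)(z_{t+1}−z̄) = 42.8700
γ_1 = 42.8700 / 8 = 5.359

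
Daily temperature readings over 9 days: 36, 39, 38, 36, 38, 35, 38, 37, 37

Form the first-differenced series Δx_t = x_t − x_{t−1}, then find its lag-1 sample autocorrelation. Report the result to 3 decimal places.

-0.617

First differences Δx: 3, -1, -2, 2, -3, 3, -1, 0
Mean of differences = 0.1250
Numerator Σ(Δx_t−Δx̄)(Δx_{t+1}−Δx̄) = -22.7656
Denominator Σ(Δx_t−Δx̄)² = 36.8750
r_1(Δx) = -22.7656 / 36.8750 = -0.617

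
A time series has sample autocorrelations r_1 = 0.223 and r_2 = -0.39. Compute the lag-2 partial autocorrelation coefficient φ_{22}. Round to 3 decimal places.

φ_{22} = (r_2 − r_1²) / (1 − r_1²)
r_1² = (0.223)² = 0.049729
Numerator = -0.39 − 0.0497 = -0.4397; denominator = 1 − 0.0497 = 0.9503
φ_{22} = -0.4397 / 0.9503 = -0.463

-0.463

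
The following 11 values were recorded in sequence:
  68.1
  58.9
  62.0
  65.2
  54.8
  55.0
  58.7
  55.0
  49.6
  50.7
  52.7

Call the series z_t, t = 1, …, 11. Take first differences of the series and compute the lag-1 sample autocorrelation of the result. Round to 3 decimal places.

First differences Δz: -9.2, 3.1, 3.2, -10.4, 0.2, 3.7, -3.7, -5.4, 1.1, 2.0
Mean of differences = -1.5400
Numerator Σ(Δz_t−Δz̄)(Δz_{t+1}−Δz̄) = -65.6696
Denominator Σ(Δz_t−Δz̄)² = 250.7240
r_1(Δz) = -65.6696 / 250.7240 = -0.262

-0.262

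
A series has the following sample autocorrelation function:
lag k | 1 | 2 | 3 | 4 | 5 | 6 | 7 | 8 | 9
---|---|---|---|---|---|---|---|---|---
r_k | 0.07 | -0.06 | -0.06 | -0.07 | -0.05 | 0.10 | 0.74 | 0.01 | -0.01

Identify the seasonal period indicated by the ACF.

7

The largest autocorrelation is r_7 = 0.74; the remaining lags stay at or below 0.10.
The dominant spike at lag 7 indicates a seasonal period of 7.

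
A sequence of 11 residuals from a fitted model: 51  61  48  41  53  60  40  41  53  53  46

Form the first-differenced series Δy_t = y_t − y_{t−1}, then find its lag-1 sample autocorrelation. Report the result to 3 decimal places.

First differences Δy: 10, -13, -7, 12, 7, -20, 1, 12, 0, -7
Mean of differences = -0.5000
Numerator Σ(Δy_t−Δȳ)(Δy_{t+1}−Δȳ) = -191.2500
Denominator Σ(Δy_t−Δȳ)² = 1102.5000
r_1(Δy) = -191.2500 / 1102.5000 = -0.173

-0.173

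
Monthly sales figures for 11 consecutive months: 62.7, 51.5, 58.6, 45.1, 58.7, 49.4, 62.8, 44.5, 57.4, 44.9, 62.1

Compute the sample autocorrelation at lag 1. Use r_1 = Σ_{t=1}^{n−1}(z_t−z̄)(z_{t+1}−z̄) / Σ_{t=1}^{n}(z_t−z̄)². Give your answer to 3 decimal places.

-0.714

Mean z̄ = (62.7 + 51.5 + 58.6 + 45.1 + 58.7 + 49.4 + 62.8 + 44.5 + 57.4 + 44.9 + 62.1)/11 = 54.3364
Numerator Σ_{t=1}^{10}(z_t−z̄)(z_{t+1}−z̄) = -394.3768
Denominator Σ(z_t−z̄)² = 551.9855
r_1 = -394.3768 / 551.9855 = -0.714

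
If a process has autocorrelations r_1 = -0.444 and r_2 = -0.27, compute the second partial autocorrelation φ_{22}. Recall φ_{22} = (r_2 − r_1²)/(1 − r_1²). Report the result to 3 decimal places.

φ_{22} = (r_2 − r_1²) / (1 − r_1²)
r_1² = (-0.444)² = 0.197136
Numerator = -0.27 − 0.1971 = -0.4671; denominator = 1 − 0.1971 = 0.8029
φ_{22} = -0.4671 / 0.8029 = -0.582

-0.582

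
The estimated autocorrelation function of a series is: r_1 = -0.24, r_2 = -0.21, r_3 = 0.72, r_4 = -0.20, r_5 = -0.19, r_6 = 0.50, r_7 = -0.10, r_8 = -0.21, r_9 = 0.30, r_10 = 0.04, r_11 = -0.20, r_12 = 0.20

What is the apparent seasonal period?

3

The largest autocorrelation is r_3 = 0.72, with weaker echoes at lags 6 (0.50), 9 (0.30) and 12 (0.20); the remaining lags stay at or below 0.04.
The dominant spike at lag 3 indicates a seasonal period of 3.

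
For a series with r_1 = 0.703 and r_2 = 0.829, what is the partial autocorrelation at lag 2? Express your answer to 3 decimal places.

0.662

φ_{22} = (r_2 − r_1²) / (1 − r_1²)
r_1² = (0.703)² = 0.494209
Numerator = 0.829 − 0.4942 = 0.3348; denominator = 1 − 0.4942 = 0.5058
φ_{22} = 0.3348 / 0.5058 = 0.662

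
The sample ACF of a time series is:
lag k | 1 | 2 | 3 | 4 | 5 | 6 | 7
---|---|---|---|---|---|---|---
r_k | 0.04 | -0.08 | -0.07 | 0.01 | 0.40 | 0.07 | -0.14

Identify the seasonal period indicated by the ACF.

5

The largest autocorrelation is r_5 = 0.40; the remaining lags stay at or below 0.07.
The dominant spike at lag 5 indicates a seasonal period of 5.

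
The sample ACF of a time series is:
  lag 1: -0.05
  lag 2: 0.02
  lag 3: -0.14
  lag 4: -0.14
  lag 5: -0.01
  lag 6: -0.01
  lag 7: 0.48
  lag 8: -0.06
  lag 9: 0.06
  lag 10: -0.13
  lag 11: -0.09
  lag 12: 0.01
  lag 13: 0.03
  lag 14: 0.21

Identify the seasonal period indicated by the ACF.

The largest autocorrelation is r_7 = 0.48, with a weaker echo at lag 14 (0.21); the remaining lags stay at or below 0.06.
The dominant spike at lag 7 indicates a seasonal period of 7.

7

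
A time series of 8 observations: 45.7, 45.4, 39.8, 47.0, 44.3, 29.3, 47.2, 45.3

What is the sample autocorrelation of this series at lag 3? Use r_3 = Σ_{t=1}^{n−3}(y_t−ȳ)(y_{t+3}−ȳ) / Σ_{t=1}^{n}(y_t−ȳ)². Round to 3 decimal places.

Mean ȳ = (45.7 + 45.4 + 39.8 + 47.0 + 44.3 + 29.3 + 47.2 + 45.3)/8 = 43.0000
Numerator Σ_{t=1}^{5}(y_t−ȳ)(y_{t+3}−ȳ) = 77.5500
Denominator Σ(y_t−ȳ)² = 251.6000
r_3 = 77.5500 / 251.6000 = 0.308

0.308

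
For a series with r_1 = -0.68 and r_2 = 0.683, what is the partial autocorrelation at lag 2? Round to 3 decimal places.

0.410

φ_{22} = (r_2 − r_1²) / (1 − r_1²)
r_1² = (-0.68)² = 0.4624
Numerator = 0.683 − 0.4624 = 0.2206; denominator = 1 − 0.4624 = 0.5376
φ_{22} = 0.2206 / 0.5376 = 0.410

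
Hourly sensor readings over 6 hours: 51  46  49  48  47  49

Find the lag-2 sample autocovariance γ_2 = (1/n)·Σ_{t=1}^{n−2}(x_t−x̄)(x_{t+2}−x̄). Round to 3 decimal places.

0.241

Mean x̄ = (51 + 46 + 49 + 48 + 47 + 49)/6 = 48.3333
Deviations: 2.6667, -2.3333, 0.6667, -0.3333, -1.3333, 0.6667
Σ_{t=1}^{4}(x_t−x̄)(x_{t+2}−x̄) = 1.4444
γ_2 = 1.4444 / 6 = 0.241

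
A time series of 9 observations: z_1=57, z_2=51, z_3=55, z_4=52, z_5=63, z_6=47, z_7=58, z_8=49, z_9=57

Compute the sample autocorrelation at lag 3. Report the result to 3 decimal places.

Mean z̄ = (57 + 51 + 55 + 52 + 63 + 47 + 58 + 49 + 57)/9 = 54.3333
Σ(z_t−z̄)(z_{t+3}−z̄) = (-6.2222) + (-28.8889) + (-4.8889) + (-8.5556) + (-46.2222) + (-19.5556) = -114.3333
Denominator Σ(z_t−z̄)² = 202.0000
r_3 = -114.3333 / 202.0000 = -0.566

-0.566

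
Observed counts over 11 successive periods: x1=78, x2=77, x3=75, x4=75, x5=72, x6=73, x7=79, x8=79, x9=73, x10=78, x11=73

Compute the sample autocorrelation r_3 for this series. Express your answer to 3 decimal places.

-0.186

Mean x̄ = (78 + 77 + 75 + 75 + 72 + 73 + 79 + 79 + 73 + 78 + 73)/11 = 75.6364
Numerator Σ_{t=1}^{8}(x_t−x̄)(x_{t+3}−x̄) = -13.1240
Denominator Σ(x_t−x̄)² = 70.5455
r_3 = -13.1240 / 70.5455 = -0.186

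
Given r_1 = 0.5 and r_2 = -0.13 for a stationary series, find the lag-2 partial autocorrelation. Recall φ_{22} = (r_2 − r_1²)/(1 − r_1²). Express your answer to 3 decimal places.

-0.507

φ_{22} = (r_2 − r_1²) / (1 − r_1²)
r_1² = (0.5)² = 0.25
Numerator = -0.13 − 0.2500 = -0.3800; denominator = 1 − 0.2500 = 0.7500
φ_{22} = -0.3800 / 0.7500 = -0.507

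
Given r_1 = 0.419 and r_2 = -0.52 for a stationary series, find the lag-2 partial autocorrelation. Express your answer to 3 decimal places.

-0.844

φ_{22} = (r_2 − r_1²) / (1 − r_1²)
r_1² = (0.419)² = 0.175561
Numerator = -0.52 − 0.1756 = -0.6956; denominator = 1 − 0.1756 = 0.8244
φ_{22} = -0.6956 / 0.8244 = -0.844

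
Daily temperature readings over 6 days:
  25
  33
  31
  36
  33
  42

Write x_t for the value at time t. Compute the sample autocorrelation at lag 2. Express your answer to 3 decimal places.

Mean x̄ = (25 + 33 + 31 + 36 + 33 + 42)/6 = 33.3333
Deviations from mean: -8.3333, -0.3333, -2.3333, 2.6667, -0.3333, 8.6667
Σ(x_t−x̄)(x_{t+2}−x̄) = (19.4444) + (-0.8889) + (0.7778) + (23.1111) = 42.4444
Denominator Σ(x_t−x̄)² = 157.3333
r_2 = 42.4444 / 157.3333 = 0.270

0.270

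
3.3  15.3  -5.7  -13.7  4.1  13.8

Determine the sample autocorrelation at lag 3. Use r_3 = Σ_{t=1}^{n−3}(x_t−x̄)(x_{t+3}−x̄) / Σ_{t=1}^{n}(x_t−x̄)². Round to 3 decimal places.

Mean x̄ = (3.3 + 15.3 − 5.7 − 13.7 + 4.1 + 13.8)/6 = 2.8500
Σ(x_t−x̄)(x_{t+3}−x̄) = (-7.4475) + (15.5625) + (-93.6225) = -85.5075
Denominator Σ(x_t−x̄)² = 623.6750
r_3 = -85.5075 / 623.6750 = -0.137

-0.137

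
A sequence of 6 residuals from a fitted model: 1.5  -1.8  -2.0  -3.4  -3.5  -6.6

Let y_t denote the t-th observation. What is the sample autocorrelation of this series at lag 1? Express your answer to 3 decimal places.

0.215

Mean ȳ = (1.5 − 1.8 − 2.0 − 3.4 − 3.5 − 6.6)/6 = -2.6333
Deviations from mean: 4.1333, 0.8333, 0.6333, -0.7667, -0.8667, -3.9667
Σ(y_t−ȳ)(y_{t+1}−ȳ) = (3.4444) + (0.5278) + (-0.4856) + (0.6644) + (3.4378) = 7.5889
Denominator Σ(y_t−ȳ)² = 35.2533
r_1 = 7.5889 / 35.2533 = 0.215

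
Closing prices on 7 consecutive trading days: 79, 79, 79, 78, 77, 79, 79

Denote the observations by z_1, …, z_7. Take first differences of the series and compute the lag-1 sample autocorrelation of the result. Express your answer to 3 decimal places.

First differences Δz: 0, 0, -1, -1, 2, 0
Mean of differences = 0.0000
Numerator Σ(Δz_t−Δz̄)(Δz_{t+1}−Δz̄) = -1.0000
Denominator Σ(Δz_t−Δz̄)² = 6.0000
r_1(Δz) = -1.0000 / 6.0000 = -0.167

-0.167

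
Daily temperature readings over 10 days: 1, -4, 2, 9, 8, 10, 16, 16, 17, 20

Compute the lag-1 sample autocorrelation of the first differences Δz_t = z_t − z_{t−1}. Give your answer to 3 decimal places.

-0.255

First differences Δz: -5, 6, 7, -1, 2, 6, 0, 1, 3
Mean of differences = 2.1111
Numerator Σ(Δz_t−Δz̄)(Δz_{t+1}−Δz̄) = -30.7901
Denominator Σ(Δz_t−Δz̄)² = 120.8889
r_1(Δz) = -30.7901 / 120.8889 = -0.255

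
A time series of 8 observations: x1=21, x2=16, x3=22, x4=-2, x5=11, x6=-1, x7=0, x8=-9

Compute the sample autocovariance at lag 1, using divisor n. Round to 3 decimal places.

28.117

Mean x̄ = (21 + 16 + 22 − 2 + 11 − 1 + 0 − 9)/8 = 7.2500
Σ_{t=1}^{7}(x_t−x̄)(x_{t+1}−x̄) = 224.9375
γ_1 = 224.9375 / 8 = 28.117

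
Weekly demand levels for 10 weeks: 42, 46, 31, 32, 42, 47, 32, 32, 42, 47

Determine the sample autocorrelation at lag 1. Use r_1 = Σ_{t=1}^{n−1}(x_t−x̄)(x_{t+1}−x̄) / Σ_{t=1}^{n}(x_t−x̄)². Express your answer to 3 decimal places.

0.054

Mean x̄ = (42 + 46 + 31 + 32 + 42 + 47 + 32 + 32 + 42 + 47)/10 = 39.3000
Numerator Σ_{t=1}^{9}(x_t−x̄)(x_{t+1}−x̄) = 22.3100
Denominator Σ(x_t−x̄)² = 414.1000
r_1 = 22.3100 / 414.1000 = 0.054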